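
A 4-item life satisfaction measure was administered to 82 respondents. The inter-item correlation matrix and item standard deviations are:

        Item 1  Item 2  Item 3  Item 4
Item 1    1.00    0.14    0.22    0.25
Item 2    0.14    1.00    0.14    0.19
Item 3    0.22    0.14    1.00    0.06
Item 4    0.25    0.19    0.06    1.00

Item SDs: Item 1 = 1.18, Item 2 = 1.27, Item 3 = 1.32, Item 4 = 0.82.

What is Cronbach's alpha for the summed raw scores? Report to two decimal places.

Σσ²ᵢ = 1.18² + 1.27² + 1.32² + 0.82² = 5.4201
Covariances σ_ij = r_ij · s_i · s_j:
  σ(Item 1,Item 2) = 0.14 × 1.18 × 1.27 = 0.2098
  σ(Item 1,Item 3) = 0.22 × 1.18 × 1.32 = 0.3427
  σ(Item 1,Item 4) = 0.25 × 1.18 × 0.82 = 0.2419
  σ(Item 2,Item 3) = 0.14 × 1.27 × 1.32 = 0.2347
  σ(Item 2,Item 4) = 0.19 × 1.27 × 0.82 = 0.1979
  σ(Item 3,Item 4) = 0.06 × 1.32 × 0.82 = 0.0649
σ²_T = Σσ²ᵢ + 2·Σσ_ij = 5.4201 + 2 × 1.2919 = 8.0039
α = (4/3)·(1 − 5.4201/8.0039) = 0.43

Cronbach's alpha = 0.43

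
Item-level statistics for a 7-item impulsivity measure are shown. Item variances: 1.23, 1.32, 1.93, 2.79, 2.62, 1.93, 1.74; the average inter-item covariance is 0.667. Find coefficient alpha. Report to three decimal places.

Σσᵢ² = 1.23 + 1.32 + 1.93 + 2.79 + 2.62 + 1.93 + 1.74 = 13.56
Sum of the 21 distinct covariances = 21 × 0.667 = 14.007
Var(T) = Σσᵢ² + 2·Σcov = 13.56 + 2 × 14.007 = 41.574
α = (7/6)·(1 − 13.56/41.574) = 0.786

α = 0.786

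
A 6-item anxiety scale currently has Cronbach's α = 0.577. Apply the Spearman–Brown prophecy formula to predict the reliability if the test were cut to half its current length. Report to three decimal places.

predicted reliability = 0.405

Length factor m = 1/2
α' = m·α / (1 − (1−m)·α)
   = 1/2 × 0.577 / (1 − (1 − 1/2) × 0.577)
   = 0.2885 / 0.7115 = 0.405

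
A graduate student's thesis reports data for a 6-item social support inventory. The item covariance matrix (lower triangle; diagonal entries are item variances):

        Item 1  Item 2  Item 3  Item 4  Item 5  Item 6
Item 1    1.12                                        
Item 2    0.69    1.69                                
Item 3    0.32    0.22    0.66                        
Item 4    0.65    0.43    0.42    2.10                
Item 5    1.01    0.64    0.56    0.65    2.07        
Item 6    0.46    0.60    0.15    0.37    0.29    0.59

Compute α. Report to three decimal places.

α = 0.773

ΣVar(i) = 1.12 + 1.69 + 0.66 + 2.10 + 2.07 + 0.59 = 8.23
Sum of the distinct covariances = 7.46
total variance = 8.23 + 2 × 7.46 = 23.15
α = (k/(k−1))·(1 − ΣVar(i)/total variance) = (6/5)·(1 − 8.23/23.15) = 0.773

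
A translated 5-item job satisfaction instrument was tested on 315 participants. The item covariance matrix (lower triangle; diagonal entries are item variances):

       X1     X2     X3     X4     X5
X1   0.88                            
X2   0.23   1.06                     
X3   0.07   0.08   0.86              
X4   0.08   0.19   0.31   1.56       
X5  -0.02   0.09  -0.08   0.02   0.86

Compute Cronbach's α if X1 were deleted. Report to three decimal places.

Remaining items: X2, X3, X4, X5 (k = 4).
ΣVar(i) = 1.06 + 0.86 + 1.56 + 0.86 = 4.34
total variance = 4.34 + 2 × 0.61 = 5.56
α (item deleted) = (4/3)·(1 − 4.34/5.56) = 0.293

Cronbach's α = 0.293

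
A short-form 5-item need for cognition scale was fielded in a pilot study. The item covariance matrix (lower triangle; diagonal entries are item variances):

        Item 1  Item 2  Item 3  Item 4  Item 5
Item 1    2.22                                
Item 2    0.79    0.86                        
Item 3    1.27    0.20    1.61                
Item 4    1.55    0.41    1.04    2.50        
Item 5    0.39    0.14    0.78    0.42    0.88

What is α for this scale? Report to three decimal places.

α = 0.793

Σσᵢ² = 2.22 + 0.86 + 1.61 + 2.50 + 0.88 = 8.07
Sum of off-diagonal covariances = 6.99
σ²_T = 8.07 + 2 × 6.99 = 22.05
α = (k/(k−1))·(1 − Σσᵢ²/σ²_T) = (5/4)·(1 − 8.07/22.05) = 0.793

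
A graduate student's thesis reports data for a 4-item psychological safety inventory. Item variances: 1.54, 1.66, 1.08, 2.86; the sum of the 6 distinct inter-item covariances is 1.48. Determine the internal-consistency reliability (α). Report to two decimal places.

α = 0.39

ΣVar(i) = 1.54 + 1.66 + 1.08 + 2.86 = 7.14
Sum of distinct covariances = 1.48
total variance = ΣVar(i) + 2·Σcov = 7.14 + 2 × 1.48 = 10.10
α = (4/3)·(1 − 7.14/10.10) = 0.39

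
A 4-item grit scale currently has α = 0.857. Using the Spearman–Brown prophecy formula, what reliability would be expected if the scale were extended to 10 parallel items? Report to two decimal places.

Length factor m = 10/4 = 2.5000
α' = m·α / (1 + (m−1)·α)
   = 10/4 × 0.857 / (1 + (10/4 − 1) × 0.857)
   = 2.1425 / 2.2855 = 0.94

predicted reliability = 0.94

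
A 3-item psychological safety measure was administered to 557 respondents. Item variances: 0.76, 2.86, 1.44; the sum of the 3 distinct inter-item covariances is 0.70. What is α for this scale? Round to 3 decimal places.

Σσ²ᵢ = 0.76 + 2.86 + 1.44 = 5.06
Sum of distinct covariances = 0.70
total variance = Σσ²ᵢ + 2·Σcov = 5.06 + 2 × 0.70 = 6.46
α = (3/2)·(1 − 5.06/6.46) = 0.325

α = 0.325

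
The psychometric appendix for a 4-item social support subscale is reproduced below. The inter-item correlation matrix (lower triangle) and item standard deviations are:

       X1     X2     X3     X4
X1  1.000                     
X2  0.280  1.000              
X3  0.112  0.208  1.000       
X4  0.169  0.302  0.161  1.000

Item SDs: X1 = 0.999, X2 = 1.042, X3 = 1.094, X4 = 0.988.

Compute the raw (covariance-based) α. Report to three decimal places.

Σσ²ᵢ = 0.999² + 1.042² + 1.094² + 0.988² = 4.2567
Covariances σ_ij = r_ij · s_i · s_j:
  σ(X1,X2) = 0.280 × 0.999 × 1.042 = 0.2915
  σ(X1,X3) = 0.112 × 0.999 × 1.094 = 0.1224
  σ(X1,X4) = 0.169 × 0.999 × 0.988 = 0.1668
  σ(X2,X3) = 0.208 × 1.042 × 1.094 = 0.2371
  σ(X2,X4) = 0.302 × 1.042 × 0.988 = 0.3109
  σ(X3,X4) = 0.161 × 1.094 × 0.988 = 0.1740
σ²_T = Σσ²ᵢ + 2·Σσ_ij = 4.2567 + 2 × 1.3027 = 6.8621
α = (4/3)·(1 − 4.2567/6.8621) = 0.506

α = 0.506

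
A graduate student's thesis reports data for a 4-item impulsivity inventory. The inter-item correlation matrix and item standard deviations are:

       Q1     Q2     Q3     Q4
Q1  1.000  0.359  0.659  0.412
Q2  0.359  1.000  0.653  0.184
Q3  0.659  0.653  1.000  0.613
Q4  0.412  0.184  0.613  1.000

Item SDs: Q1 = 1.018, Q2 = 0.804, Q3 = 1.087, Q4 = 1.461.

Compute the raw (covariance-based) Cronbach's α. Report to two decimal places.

Σσ²ᵢ = 1.018² + 0.804² + 1.087² + 1.461² = 4.9988
Covariances σ_ij = r_ij · s_i · s_j:
  σ(Q1,Q2) = 0.359 × 1.018 × 0.804 = 0.2938
  σ(Q1,Q3) = 0.659 × 1.018 × 1.087 = 0.7292
  σ(Q1,Q4) = 0.412 × 1.018 × 1.461 = 0.6128
  σ(Q2,Q3) = 0.653 × 0.804 × 1.087 = 0.5707
  σ(Q2,Q4) = 0.184 × 0.804 × 1.461 = 0.2161
  σ(Q3,Q4) = 0.613 × 1.087 × 1.461 = 0.9735
σ²_T = Σσ²ᵢ + 2·Σσ_ij = 4.9988 + 2 × 3.3961 = 11.7910
α = (4/3)·(1 − 4.9988/11.7910) = 0.77

α = 0.77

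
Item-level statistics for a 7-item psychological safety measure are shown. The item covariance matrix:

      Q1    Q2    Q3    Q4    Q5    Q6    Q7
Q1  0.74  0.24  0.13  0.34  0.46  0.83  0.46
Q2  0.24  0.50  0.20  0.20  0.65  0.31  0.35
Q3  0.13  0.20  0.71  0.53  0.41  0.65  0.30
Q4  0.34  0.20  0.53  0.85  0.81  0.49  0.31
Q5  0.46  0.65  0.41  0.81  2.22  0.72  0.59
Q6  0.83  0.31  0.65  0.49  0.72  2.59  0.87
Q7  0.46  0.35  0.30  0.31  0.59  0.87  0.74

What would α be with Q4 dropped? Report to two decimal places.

α = 0.79

Remaining items: Q1, Q2, Q3, Q5, Q6, Q7 (k = 6).
sum of item variances = 0.74 + 0.50 + 0.71 + 2.22 + 2.59 + 0.74 = 7.50
σ²_total = 7.50 + 2 × 7.17 = 21.84
α (item deleted) = (6/5)·(1 − 7.50/21.84) = 0.79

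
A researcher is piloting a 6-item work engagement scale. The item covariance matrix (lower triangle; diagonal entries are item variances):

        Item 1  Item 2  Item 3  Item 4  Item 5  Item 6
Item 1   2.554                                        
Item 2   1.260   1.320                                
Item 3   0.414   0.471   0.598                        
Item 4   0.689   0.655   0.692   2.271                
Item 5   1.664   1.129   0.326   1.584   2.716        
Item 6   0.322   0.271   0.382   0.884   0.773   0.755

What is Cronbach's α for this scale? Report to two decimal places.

α = 0.83

ΣVar(i) = 2.554 + 1.320 + 0.598 + 2.271 + 2.716 + 0.755 = 10.214
Σ_{i<j} σ_ij = 11.516
σ²_total = 10.214 + 2 × 11.516 = 33.246
α = (k/(k−1))·(1 − ΣVar(i)/σ²_total) = (6/5)·(1 − 10.214/33.246) = 0.83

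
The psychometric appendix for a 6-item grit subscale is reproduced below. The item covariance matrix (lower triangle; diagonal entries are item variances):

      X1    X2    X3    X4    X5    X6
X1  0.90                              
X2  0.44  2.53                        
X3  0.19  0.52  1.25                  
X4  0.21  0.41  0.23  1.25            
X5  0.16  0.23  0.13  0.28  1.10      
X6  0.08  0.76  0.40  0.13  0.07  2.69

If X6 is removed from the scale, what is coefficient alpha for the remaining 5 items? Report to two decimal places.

Remaining items: X1, X2, X3, X4, X5 (k = 5).
Σσ²ᵢ = 0.90 + 2.53 + 1.25 + 1.25 + 1.10 = 7.03
σ²_T = 7.03 + 2 × 2.80 = 12.63
α (item deleted) = (5/4)·(1 − 7.03/12.63) = 0.55

coefficient alpha = 0.55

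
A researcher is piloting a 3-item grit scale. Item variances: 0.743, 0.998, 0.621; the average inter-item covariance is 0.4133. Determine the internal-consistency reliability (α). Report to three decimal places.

ΣVar(i) = 0.743 + 0.998 + 0.621 = 2.362
Sum of the 3 distinct covariances = 3 × 0.4133 = 1.2399
total variance = ΣVar(i) + 2·Σcov = 2.362 + 2 × 1.2399 = 4.8418
α = (3/2)·(1 − 2.362/4.8418) = 0.768

α = 0.768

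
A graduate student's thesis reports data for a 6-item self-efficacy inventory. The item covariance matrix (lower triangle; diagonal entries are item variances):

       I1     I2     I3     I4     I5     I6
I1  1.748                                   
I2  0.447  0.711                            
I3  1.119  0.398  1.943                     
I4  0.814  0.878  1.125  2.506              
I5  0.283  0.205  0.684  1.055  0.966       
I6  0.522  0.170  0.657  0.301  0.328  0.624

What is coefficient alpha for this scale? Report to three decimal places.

sum of item variances = 1.748 + 0.711 + 1.943 + 2.506 + 0.966 + 0.624 = 8.498
Σ_{i<j} σ_ij = 8.986
σ²_T = 8.498 + 2 × 8.986 = 26.470
α = (k/(k−1))·(1 − sum of item variances/σ²_T) = (6/5)·(1 − 8.498/26.470) = 0.815

α = 0.815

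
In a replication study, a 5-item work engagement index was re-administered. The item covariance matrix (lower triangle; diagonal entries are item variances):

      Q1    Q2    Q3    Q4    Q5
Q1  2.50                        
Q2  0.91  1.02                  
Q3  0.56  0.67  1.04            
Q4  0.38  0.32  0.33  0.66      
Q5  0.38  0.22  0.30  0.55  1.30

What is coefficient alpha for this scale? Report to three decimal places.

Σσ²ᵢ = 2.50 + 1.02 + 1.04 + 0.66 + 1.30 = 6.52
Sum of off-diagonal covariances = 4.62
total variance = 6.52 + 2 × 4.62 = 15.76
α = (k/(k−1))·(1 − Σσ²ᵢ/total variance) = (5/4)·(1 − 6.52/15.76) = 0.733

coefficient alpha = 0.733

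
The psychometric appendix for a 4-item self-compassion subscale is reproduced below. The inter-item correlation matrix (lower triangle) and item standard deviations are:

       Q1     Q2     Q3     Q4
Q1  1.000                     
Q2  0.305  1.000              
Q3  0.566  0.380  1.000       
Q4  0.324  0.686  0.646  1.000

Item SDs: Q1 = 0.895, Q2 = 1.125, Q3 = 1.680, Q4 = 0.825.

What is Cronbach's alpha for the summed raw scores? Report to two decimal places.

Σσ²ᵢ = 0.895² + 1.125² + 1.680² + 0.825² = 5.5697
Covariances σ_ij = r_ij · s_i · s_j:
  σ(Q1,Q2) = 0.305 × 0.895 × 1.125 = 0.3071
  σ(Q1,Q3) = 0.566 × 0.895 × 1.680 = 0.8510
  σ(Q1,Q4) = 0.324 × 0.895 × 0.825 = 0.2392
  σ(Q2,Q3) = 0.380 × 1.125 × 1.680 = 0.7182
  σ(Q2,Q4) = 0.686 × 1.125 × 0.825 = 0.6367
  σ(Q3,Q4) = 0.646 × 1.680 × 0.825 = 0.8954
σ²_T = Σσ²ᵢ + 2·Σσ_ij = 5.5697 + 2 × 3.6476 = 12.8649
α = (4/3)·(1 − 5.5697/12.8649) = 0.76

α = 0.76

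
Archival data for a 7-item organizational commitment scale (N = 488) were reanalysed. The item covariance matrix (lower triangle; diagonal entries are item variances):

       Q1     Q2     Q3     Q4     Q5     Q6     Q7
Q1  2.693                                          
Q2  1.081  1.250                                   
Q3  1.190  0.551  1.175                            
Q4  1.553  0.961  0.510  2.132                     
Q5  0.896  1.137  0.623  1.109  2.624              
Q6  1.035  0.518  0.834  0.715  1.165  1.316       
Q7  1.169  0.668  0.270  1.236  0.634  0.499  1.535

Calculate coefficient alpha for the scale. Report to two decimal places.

α = 0.87

Σσᵢ² = 2.693 + 1.250 + 1.175 + 2.132 + 2.624 + 1.316 + 1.535 = 12.725
Sum of off-diagonal covariances = 18.354
σ²_T = 12.725 + 2 × 18.354 = 49.433
α = (k/(k−1))·(1 − Σσᵢ²/σ²_T) = (7/6)·(1 − 12.725/49.433) = 0.87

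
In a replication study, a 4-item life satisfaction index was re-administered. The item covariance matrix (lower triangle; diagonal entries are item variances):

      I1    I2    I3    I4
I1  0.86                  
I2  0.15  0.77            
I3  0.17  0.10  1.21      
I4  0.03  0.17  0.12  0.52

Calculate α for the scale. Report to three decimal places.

α = 0.408

ΣVar(i) = 0.86 + 0.77 + 1.21 + 0.52 = 3.36
Σ_{i<j} σ_ij = 0.74
σ²_total = 3.36 + 2 × 0.74 = 4.84
α = (k/(k−1))·(1 − ΣVar(i)/σ²_total) = (4/3)·(1 − 3.36/4.84) = 0.408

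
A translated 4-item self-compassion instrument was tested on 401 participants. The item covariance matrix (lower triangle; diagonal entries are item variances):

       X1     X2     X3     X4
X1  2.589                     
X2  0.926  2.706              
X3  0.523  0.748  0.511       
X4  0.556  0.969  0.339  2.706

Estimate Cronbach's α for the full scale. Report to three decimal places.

Σσ²ᵢ = 2.589 + 2.706 + 0.511 + 2.706 = 8.512
Sum of off-diagonal covariances = 4.061
Var(T) = 8.512 + 2 × 4.061 = 16.634
α = (k/(k−1))·(1 − Σσ²ᵢ/Var(T)) = (4/3)·(1 − 8.512/16.634) = 0.651

Cronbach's α = 0.651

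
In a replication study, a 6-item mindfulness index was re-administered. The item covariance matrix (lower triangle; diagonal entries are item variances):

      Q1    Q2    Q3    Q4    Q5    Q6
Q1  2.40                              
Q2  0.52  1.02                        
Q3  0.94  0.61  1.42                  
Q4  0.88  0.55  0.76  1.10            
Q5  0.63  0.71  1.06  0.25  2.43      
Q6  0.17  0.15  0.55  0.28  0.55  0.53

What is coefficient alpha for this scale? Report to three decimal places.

α = 0.791

ΣVar(i) = 2.40 + 1.02 + 1.42 + 1.10 + 2.43 + 0.53 = 8.90
Σ_{i<j} σ_ij = 8.61
Var(T) = 8.90 + 2 × 8.61 = 26.12
α = (k/(k−1))·(1 − ΣVar(i)/Var(T)) = (6/5)·(1 − 8.90/26.12) = 0.791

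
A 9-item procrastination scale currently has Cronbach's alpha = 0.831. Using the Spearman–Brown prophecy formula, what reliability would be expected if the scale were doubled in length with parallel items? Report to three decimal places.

Length factor m = 2
α' = m·α / (1 + (m−1)·α)
   = 2 × 0.831 / (1 + (2 − 1) × 0.831)
   = 1.6620 / 1.8310 = 0.908

predicted reliability = 0.908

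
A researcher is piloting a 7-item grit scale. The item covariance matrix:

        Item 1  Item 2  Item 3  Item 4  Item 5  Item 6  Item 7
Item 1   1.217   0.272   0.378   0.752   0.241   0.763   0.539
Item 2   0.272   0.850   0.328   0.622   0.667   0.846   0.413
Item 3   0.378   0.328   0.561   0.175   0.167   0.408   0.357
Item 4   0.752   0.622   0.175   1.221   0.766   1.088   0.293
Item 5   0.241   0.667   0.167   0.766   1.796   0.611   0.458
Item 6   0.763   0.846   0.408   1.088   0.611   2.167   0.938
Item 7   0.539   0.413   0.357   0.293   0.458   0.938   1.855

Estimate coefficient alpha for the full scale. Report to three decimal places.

Σσ²ᵢ = 1.217 + 0.850 + 0.561 + 1.221 + 1.796 + 2.167 + 1.855 = 9.667
Sum of off-diagonal covariances = 11.082
Var(T) = 9.667 + 2 × 11.082 = 31.831
α = (k/(k−1))·(1 − Σσ²ᵢ/Var(T)) = (7/6)·(1 − 9.667/31.831) = 0.812

α = 0.812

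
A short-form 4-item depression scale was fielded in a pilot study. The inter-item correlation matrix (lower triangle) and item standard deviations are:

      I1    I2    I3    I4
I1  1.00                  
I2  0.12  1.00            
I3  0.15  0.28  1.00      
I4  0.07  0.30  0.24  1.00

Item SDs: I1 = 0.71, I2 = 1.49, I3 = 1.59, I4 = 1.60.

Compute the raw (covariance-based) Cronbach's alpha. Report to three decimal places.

Cronbach's alpha = 0.503

Σσ²ᵢ = 0.71² + 1.49² + 1.59² + 1.60² = 7.8123
Covariances σ_ij = r_ij · s_i · s_j:
  σ(I1,I2) = 0.12 × 0.71 × 1.49 = 0.1269
  σ(I1,I3) = 0.15 × 0.71 × 1.59 = 0.1693
  σ(I1,I4) = 0.07 × 0.71 × 1.60 = 0.0795
  σ(I2,I3) = 0.28 × 1.49 × 1.59 = 0.6633
  σ(I2,I4) = 0.30 × 1.49 × 1.60 = 0.7152
  σ(I3,I4) = 0.24 × 1.59 × 1.60 = 0.6106
σ²_T = Σσ²ᵢ + 2·Σσ_ij = 7.8123 + 2 × 2.3648 = 12.5419
α = (4/3)·(1 − 7.8123/12.5419) = 0.503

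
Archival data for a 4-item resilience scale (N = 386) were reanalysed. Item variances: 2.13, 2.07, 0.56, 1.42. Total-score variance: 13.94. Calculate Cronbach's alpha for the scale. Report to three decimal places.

α = 0.742

Σσᵢ² = 2.13 + 2.07 + 0.56 + 1.42 = 6.18
α = (k/(k−1))·(1 − Σσᵢ²/σ²_total) = (4/3)·(1 − 6.18/13.94) = 0.742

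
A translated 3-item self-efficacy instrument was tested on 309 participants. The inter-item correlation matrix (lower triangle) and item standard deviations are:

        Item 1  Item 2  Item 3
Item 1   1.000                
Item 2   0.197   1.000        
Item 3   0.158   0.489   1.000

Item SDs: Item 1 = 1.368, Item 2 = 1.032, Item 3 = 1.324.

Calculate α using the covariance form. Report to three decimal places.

Σσ²ᵢ = 1.368² + 1.032² + 1.324² = 4.6894
Covariances σ_ij = r_ij · s_i · s_j:
  σ(Item 1,Item 2) = 0.197 × 1.368 × 1.032 = 0.2781
  σ(Item 1,Item 3) = 0.158 × 1.368 × 1.324 = 0.2862
  σ(Item 2,Item 3) = 0.489 × 1.032 × 1.324 = 0.6682
σ²_T = Σσ²ᵢ + 2·Σσ_ij = 4.6894 + 2 × 1.2325 = 7.1544
α = (3/2)·(1 − 4.6894/7.1544) = 0.517

α = 0.517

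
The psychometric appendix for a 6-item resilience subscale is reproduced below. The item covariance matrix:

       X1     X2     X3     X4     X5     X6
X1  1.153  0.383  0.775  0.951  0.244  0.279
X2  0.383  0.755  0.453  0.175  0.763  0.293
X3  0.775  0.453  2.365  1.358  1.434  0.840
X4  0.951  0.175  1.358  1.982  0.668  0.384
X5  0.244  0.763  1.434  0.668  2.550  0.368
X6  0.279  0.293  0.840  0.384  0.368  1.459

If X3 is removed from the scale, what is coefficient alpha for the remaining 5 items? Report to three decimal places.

α = 0.666

Remaining items: X1, X2, X4, X5, X6 (k = 5).
Σσᵢ² = 1.153 + 0.755 + 1.982 + 2.550 + 1.459 = 7.899
σ²_total = 7.899 + 2 × 4.508 = 16.915
α (item deleted) = (5/4)·(1 − 7.899/16.915) = 0.666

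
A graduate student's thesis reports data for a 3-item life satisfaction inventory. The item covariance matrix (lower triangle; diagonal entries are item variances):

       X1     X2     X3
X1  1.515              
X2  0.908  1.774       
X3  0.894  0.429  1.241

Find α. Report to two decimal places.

α = 0.74

ΣVar(i) = 1.515 + 1.774 + 1.241 = 4.530
Sum of off-diagonal covariances = 2.231
σ²_total = 4.530 + 2 × 2.231 = 8.992
α = (k/(k−1))·(1 − ΣVar(i)/σ²_total) = (3/2)·(1 − 4.530/8.992) = 0.74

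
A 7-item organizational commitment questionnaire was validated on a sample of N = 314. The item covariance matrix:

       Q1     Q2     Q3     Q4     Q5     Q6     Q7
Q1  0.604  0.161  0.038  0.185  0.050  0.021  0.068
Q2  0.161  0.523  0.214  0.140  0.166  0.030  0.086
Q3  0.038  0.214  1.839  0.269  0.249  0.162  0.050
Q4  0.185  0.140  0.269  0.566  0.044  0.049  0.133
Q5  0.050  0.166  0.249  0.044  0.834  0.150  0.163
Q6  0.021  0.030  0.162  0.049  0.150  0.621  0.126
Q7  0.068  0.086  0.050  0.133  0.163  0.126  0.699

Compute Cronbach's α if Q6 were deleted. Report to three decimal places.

Remaining items: Q1, Q2, Q3, Q4, Q5, Q7 (k = 6).
Σσ²ᵢ = 0.604 + 0.523 + 1.839 + 0.566 + 0.834 + 0.699 = 5.065
σ²_total = 5.065 + 2 × 2.016 = 9.097
α (item deleted) = (6/5)·(1 − 5.065/9.097) = 0.532

Cronbach's α = 0.532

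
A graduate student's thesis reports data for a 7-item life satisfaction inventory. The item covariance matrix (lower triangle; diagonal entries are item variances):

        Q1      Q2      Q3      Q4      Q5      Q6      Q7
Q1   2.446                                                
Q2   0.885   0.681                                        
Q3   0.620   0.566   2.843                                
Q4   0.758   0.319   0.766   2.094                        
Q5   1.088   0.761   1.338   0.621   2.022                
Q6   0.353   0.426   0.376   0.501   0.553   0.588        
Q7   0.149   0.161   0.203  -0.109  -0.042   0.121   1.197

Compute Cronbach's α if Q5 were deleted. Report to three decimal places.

α = 0.664

Remaining items: Q1, Q2, Q3, Q4, Q6, Q7 (k = 6).
sum of item variances = 2.446 + 0.681 + 2.843 + 2.094 + 0.588 + 1.197 = 9.849
total variance = 9.849 + 2 × 6.095 = 22.039
α (item deleted) = (6/5)·(1 − 9.849/22.039) = 0.664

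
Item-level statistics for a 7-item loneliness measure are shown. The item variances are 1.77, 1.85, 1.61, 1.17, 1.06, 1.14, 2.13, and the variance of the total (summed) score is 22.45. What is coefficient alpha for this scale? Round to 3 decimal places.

ΣVar(i) = 1.77 + 1.85 + 1.61 + 1.17 + 1.06 + 1.14 + 2.13 = 10.73
α = (k/(k−1))·(1 − ΣVar(i)/σ²_total) = (7/6)·(1 − 10.73/22.45) = 0.609

coefficient alpha = 0.609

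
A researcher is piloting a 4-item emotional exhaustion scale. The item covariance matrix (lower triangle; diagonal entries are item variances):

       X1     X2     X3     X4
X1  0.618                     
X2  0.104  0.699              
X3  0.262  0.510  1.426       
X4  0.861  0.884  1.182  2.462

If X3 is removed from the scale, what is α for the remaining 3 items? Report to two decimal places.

α = 0.74

Remaining items: X1, X2, X4 (k = 3).
ΣVar(i) = 0.618 + 0.699 + 2.462 = 3.779
σ²_T = 3.779 + 2 × 1.849 = 7.477
α (item deleted) = (3/2)·(1 − 3.779/7.477) = 0.74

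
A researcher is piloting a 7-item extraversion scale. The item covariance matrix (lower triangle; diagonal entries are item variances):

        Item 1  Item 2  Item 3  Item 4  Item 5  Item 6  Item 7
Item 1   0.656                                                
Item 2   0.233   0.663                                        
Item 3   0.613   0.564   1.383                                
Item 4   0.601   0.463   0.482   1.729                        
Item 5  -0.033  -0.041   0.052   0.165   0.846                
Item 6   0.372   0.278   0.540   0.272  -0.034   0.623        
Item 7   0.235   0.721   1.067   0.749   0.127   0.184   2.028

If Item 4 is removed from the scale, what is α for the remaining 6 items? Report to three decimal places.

α = 0.734

Remaining items: Item 1, Item 2, Item 3, Item 5, Item 6, Item 7 (k = 6).
sum of item variances = 0.656 + 0.663 + 1.383 + 0.846 + 0.623 + 2.028 = 6.199
Var(T) = 6.199 + 2 × 4.878 = 15.955
α (item deleted) = (6/5)·(1 − 6.199/15.955) = 0.734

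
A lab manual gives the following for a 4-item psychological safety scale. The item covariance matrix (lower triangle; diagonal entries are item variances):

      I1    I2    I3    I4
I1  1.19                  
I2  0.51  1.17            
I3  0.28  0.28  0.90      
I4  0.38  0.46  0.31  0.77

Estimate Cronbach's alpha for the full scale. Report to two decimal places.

α = 0.70

sum of item variances = 1.19 + 1.17 + 0.90 + 0.77 = 4.03
Sum of the distinct covariances = 2.22
Var(T) = 4.03 + 2 × 2.22 = 8.47
α = (k/(k−1))·(1 − sum of item variances/Var(T)) = (4/3)·(1 − 4.03/8.47) = 0.70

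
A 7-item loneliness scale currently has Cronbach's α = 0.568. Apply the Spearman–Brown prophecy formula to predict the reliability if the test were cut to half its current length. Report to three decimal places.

Length factor m = 1/2
α' = m·α / (1 − (1−m)·α)
   = 1/2 × 0.568 / (1 − (1 − 1/2) × 0.568)
   = 0.2840 / 0.7160 = 0.397

predicted reliability = 0.397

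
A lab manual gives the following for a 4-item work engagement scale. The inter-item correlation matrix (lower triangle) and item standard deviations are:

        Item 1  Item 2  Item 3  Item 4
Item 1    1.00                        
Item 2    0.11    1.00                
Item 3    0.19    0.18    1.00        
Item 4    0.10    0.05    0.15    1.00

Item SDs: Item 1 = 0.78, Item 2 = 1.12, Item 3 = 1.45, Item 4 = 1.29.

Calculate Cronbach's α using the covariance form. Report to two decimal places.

Cronbach's α = 0.36

Σσ²ᵢ = 0.78² + 1.12² + 1.45² + 1.29² = 5.6294
Covariances σ_ij = r_ij · s_i · s_j:
  σ(Item 1,Item 2) = 0.11 × 0.78 × 1.12 = 0.0961
  σ(Item 1,Item 3) = 0.19 × 0.78 × 1.45 = 0.2149
  σ(Item 1,Item 4) = 0.10 × 0.78 × 1.29 = 0.1006
  σ(Item 2,Item 3) = 0.18 × 1.12 × 1.45 = 0.2923
  σ(Item 2,Item 4) = 0.05 × 1.12 × 1.29 = 0.0722
  σ(Item 3,Item 4) = 0.15 × 1.45 × 1.29 = 0.2806
σ²_T = Σσ²ᵢ + 2·Σσ_ij = 5.6294 + 2 × 1.0567 = 7.7428
α = (4/3)·(1 − 5.6294/7.7428) = 0.36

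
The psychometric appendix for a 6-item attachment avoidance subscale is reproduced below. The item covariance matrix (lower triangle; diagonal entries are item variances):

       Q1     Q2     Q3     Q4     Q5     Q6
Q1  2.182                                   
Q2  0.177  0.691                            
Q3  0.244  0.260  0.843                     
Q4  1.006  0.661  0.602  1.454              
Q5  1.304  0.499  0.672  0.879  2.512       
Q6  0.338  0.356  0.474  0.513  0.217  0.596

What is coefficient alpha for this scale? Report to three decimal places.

coefficient alpha = 0.798

sum of item variances = 2.182 + 0.691 + 0.843 + 1.454 + 2.512 + 0.596 = 8.278
Sum of off-diagonal covariances = 8.202
Var(T) = 8.278 + 2 × 8.202 = 24.682
α = (k/(k−1))·(1 − sum of item variances/Var(T)) = (6/5)·(1 − 8.278/24.682) = 0.798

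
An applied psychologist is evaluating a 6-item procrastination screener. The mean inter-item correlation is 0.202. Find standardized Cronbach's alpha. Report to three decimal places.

α = 0.603

Standardized α = k·r̄ / (1 + (k−1)·r̄) = 6 × 0.202 / (1 + 5 × 0.202)
  = 1.2120 / 2.0100 = 0.603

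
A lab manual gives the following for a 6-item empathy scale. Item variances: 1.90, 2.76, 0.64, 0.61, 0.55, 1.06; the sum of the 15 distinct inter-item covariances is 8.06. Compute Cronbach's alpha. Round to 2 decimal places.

Σσᵢ² = 1.90 + 2.76 + 0.64 + 0.61 + 0.55 + 1.06 = 7.52
Sum of distinct covariances = 8.06
Var(T) = Σσᵢ² + 2·Σcov = 7.52 + 2 × 8.06 = 23.64
α = (6/5)·(1 − 7.52/23.64) = 0.82

Cronbach's alpha = 0.82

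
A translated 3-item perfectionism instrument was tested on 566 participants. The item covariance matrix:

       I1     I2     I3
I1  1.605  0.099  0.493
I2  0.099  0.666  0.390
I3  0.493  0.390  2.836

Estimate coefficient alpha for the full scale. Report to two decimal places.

α = 0.42

Σσᵢ² = 1.605 + 0.666 + 2.836 = 5.107
Σ_{i<j} σ_ij = 0.982
σ²_total = 5.107 + 2 × 0.982 = 7.071
α = (k/(k−1))·(1 − Σσᵢ²/σ²_total) = (3/2)·(1 − 5.107/7.071) = 0.42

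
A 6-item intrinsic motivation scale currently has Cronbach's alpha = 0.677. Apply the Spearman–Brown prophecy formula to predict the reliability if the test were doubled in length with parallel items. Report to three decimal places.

predicted reliability = 0.807

Length factor m = 2
α' = m·α / (1 + (m−1)·α)
   = 2 × 0.677 / (1 + (2 − 1) × 0.677)
   = 1.3540 / 1.6770 = 0.807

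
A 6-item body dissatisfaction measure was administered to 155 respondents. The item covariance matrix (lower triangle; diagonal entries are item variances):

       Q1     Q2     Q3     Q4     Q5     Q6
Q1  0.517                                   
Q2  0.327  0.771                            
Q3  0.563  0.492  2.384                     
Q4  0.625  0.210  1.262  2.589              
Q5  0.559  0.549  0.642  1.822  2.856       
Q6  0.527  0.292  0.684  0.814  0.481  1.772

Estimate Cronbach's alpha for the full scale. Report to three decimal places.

Σσ²ᵢ = 0.517 + 0.771 + 2.384 + 2.589 + 2.856 + 1.772 = 10.889
Sum of the distinct covariances = 9.849
σ²_T = 10.889 + 2 × 9.849 = 30.587
α = (k/(k−1))·(1 − Σσ²ᵢ/σ²_T) = (6/5)·(1 − 10.889/30.587) = 0.773

α = 0.773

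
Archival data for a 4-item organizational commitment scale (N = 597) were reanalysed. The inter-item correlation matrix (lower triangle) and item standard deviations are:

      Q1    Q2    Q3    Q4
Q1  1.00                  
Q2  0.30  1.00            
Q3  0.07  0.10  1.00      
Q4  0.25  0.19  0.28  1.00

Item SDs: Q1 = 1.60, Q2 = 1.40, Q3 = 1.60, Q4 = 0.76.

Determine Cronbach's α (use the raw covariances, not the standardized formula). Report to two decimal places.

Σσ²ᵢ = 1.60² + 1.40² + 1.60² + 0.76² = 7.6576
Covariances σ_ij = r_ij · s_i · s_j:
  σ(Q1,Q2) = 0.30 × 1.60 × 1.40 = 0.6720
  σ(Q1,Q3) = 0.07 × 1.60 × 1.60 = 0.1792
  σ(Q1,Q4) = 0.25 × 1.60 × 0.76 = 0.3040
  σ(Q2,Q3) = 0.10 × 1.40 × 1.60 = 0.2240
  σ(Q2,Q4) = 0.19 × 1.40 × 0.76 = 0.2022
  σ(Q3,Q4) = 0.28 × 1.60 × 0.76 = 0.3405
σ²_T = Σσ²ᵢ + 2·Σσ_ij = 7.6576 + 2 × 1.9219 = 11.5014
α = (4/3)·(1 − 7.6576/11.5014) = 0.45

α = 0.45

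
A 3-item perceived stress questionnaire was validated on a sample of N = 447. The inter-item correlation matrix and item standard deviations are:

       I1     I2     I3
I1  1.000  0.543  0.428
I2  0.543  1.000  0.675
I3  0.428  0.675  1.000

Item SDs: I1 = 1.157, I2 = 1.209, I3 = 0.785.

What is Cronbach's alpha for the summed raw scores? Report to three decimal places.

Σσ²ᵢ = 1.157² + 1.209² + 0.785² = 3.4166
Covariances σ_ij = r_ij · s_i · s_j:
  σ(I1,I2) = 0.543 × 1.157 × 1.209 = 0.7596
  σ(I1,I3) = 0.428 × 1.157 × 0.785 = 0.3887
  σ(I2,I3) = 0.675 × 1.209 × 0.785 = 0.6406
σ²_T = Σσ²ᵢ + 2·Σσ_ij = 3.4166 + 2 × 1.7889 = 6.9944
α = (3/2)·(1 − 3.4166/6.9944) = 0.767

α = 0.767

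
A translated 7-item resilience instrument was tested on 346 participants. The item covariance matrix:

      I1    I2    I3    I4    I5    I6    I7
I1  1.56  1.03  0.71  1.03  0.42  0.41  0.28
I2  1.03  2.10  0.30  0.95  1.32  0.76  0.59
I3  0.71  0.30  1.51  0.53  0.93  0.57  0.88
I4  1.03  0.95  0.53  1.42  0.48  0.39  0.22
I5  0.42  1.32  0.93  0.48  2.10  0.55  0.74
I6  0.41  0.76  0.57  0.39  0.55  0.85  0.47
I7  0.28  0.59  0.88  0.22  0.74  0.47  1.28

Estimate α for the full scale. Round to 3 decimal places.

α = 0.834

ΣVar(i) = 1.56 + 2.10 + 1.51 + 1.42 + 2.10 + 0.85 + 1.28 = 10.82
Σ_{i<j} σ_ij = 13.56
σ²_total = 10.82 + 2 × 13.56 = 37.94
α = (k/(k−1))·(1 − ΣVar(i)/σ²_total) = (7/6)·(1 − 10.82/37.94) = 0.834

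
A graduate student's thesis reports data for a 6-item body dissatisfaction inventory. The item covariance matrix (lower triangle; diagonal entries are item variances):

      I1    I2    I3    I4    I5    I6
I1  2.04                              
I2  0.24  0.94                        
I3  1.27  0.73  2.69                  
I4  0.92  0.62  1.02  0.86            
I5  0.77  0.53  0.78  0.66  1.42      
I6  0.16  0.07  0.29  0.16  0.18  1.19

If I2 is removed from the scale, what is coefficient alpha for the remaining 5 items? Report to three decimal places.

Remaining items: I1, I3, I4, I5, I6 (k = 5).
Σσ²ᵢ = 2.04 + 2.69 + 0.86 + 1.42 + 1.19 = 8.20
total variance = 8.20 + 2 × 6.21 = 20.62
α (item deleted) = (5/4)·(1 − 8.20/20.62) = 0.753

α = 0.753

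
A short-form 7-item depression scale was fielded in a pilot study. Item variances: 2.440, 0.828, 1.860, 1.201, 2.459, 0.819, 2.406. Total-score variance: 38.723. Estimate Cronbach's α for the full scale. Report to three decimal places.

sum of item variances = 2.440 + 0.828 + 1.860 + 1.201 + 2.459 + 0.819 + 2.406 = 12.013
α = (k/(k−1))·(1 − sum of item variances/σ²_T) = (7/6)·(1 − 12.013/38.723) = 0.805

Cronbach's α = 0.805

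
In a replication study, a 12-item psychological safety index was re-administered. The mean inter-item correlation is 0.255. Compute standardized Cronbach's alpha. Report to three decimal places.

Standardized α = k·r̄ / (1 + (k−1)·r̄) = 12 × 0.255 / (1 + 11 × 0.255)
  = 3.0600 / 3.8050 = 0.804

standardized Cronbach's alpha = 0.804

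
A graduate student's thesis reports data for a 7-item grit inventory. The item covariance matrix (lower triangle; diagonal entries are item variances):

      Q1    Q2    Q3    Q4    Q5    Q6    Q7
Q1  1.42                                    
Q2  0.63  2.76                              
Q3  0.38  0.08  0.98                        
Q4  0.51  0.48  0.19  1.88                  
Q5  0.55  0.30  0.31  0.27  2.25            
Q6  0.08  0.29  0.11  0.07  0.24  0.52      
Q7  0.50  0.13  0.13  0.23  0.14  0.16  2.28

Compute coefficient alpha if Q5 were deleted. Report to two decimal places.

Remaining items: Q1, Q2, Q3, Q4, Q6, Q7 (k = 6).
Σσᵢ² = 1.42 + 2.76 + 0.98 + 1.88 + 0.52 + 2.28 = 9.84
Var(T) = 9.84 + 2 × 3.97 = 17.78
α (item deleted) = (6/5)·(1 − 9.84/17.78) = 0.54

α = 0.54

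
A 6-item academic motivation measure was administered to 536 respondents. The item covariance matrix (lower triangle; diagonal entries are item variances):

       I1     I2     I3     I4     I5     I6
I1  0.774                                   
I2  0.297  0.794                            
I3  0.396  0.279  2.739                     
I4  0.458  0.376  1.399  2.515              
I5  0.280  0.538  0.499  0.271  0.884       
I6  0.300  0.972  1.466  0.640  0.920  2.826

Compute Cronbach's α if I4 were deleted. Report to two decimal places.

Cronbach's α = 0.75

Remaining items: I1, I2, I3, I5, I6 (k = 5).
sum of item variances = 0.774 + 0.794 + 2.739 + 0.884 + 2.826 = 8.017
total variance = 8.017 + 2 × 5.947 = 19.911
α (item deleted) = (5/4)·(1 − 8.017/19.911) = 0.75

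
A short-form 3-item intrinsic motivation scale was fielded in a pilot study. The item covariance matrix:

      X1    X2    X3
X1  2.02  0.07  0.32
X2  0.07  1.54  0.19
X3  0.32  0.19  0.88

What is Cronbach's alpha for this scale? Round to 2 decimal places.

α = 0.31

Σσ²ᵢ = 2.02 + 1.54 + 0.88 = 4.44
Σ_{i<j} σ_ij = 0.58
Var(T) = 4.44 + 2 × 0.58 = 5.60
α = (k/(k−1))·(1 − Σσ²ᵢ/Var(T)) = (3/2)·(1 − 4.44/5.60) = 0.31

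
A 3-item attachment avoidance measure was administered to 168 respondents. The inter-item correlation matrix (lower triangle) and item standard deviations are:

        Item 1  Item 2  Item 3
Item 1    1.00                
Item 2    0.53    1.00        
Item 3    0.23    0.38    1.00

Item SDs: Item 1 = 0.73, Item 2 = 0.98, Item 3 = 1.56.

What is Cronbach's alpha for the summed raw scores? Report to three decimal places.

Σσ²ᵢ = 0.73² + 0.98² + 1.56² = 3.9269
Covariances σ_ij = r_ij · s_i · s_j:
  σ(Item 1,Item 2) = 0.53 × 0.73 × 0.98 = 0.3792
  σ(Item 1,Item 3) = 0.23 × 0.73 × 1.56 = 0.2619
  σ(Item 2,Item 3) = 0.38 × 0.98 × 1.56 = 0.5809
σ²_T = Σσ²ᵢ + 2·Σσ_ij = 3.9269 + 2 × 1.2220 = 6.3709
α = (3/2)·(1 − 3.9269/6.3709) = 0.575

Cronbach's alpha = 0.575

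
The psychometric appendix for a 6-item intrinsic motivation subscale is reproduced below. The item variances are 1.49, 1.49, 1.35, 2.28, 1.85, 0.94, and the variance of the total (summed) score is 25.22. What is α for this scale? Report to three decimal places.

α = 0.753

sum of item variances = 1.49 + 1.49 + 1.35 + 2.28 + 1.85 + 0.94 = 9.40
α = (k/(k−1))·(1 − sum of item variances/total variance) = (6/5)·(1 − 9.40/25.22) = 0.753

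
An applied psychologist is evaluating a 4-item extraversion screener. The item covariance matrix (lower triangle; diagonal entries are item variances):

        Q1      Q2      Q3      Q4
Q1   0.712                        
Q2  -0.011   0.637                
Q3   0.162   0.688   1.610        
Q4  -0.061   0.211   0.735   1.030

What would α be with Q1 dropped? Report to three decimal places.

Remaining items: Q2, Q3, Q4 (k = 3).
ΣVar(i) = 0.637 + 1.610 + 1.030 = 3.277
Var(T) = 3.277 + 2 × 1.634 = 6.545
α (item deleted) = (3/2)·(1 − 3.277/6.545) = 0.749

α = 0.749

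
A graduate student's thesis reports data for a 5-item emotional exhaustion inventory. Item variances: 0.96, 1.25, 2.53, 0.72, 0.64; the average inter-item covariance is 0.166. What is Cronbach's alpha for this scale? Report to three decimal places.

Cronbach's alpha = 0.441

Σσᵢ² = 0.96 + 1.25 + 2.53 + 0.72 + 0.64 = 6.10
Sum of the 10 distinct covariances = 10 × 0.166 = 1.660
total variance = Σσᵢ² + 2·Σcov = 6.10 + 2 × 1.660 = 9.420
α = (5/4)·(1 − 6.10/9.420) = 0.441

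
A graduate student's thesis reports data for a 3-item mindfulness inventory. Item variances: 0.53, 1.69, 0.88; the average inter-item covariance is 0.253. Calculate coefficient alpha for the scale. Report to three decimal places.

ΣVar(i) = 0.53 + 1.69 + 0.88 = 3.10
Sum of the 3 distinct covariances = 3 × 0.253 = 0.759
σ²_T = ΣVar(i) + 2·Σcov = 3.10 + 2 × 0.759 = 4.618
α = (3/2)·(1 − 3.10/4.618) = 0.493

coefficient alpha = 0.493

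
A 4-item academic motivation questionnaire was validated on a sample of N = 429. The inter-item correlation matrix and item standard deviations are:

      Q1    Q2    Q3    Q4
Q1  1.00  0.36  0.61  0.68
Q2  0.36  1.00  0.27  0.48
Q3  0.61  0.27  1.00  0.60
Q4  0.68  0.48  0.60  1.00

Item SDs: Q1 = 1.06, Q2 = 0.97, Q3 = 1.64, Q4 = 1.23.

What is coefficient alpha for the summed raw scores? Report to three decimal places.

α = 0.788

Σσ²ᵢ = 1.06² + 0.97² + 1.64² + 1.23² = 6.2670
Covariances σ_ij = r_ij · s_i · s_j:
  σ(Q1,Q2) = 0.36 × 1.06 × 0.97 = 0.3702
  σ(Q1,Q3) = 0.61 × 1.06 × 1.64 = 1.0604
  σ(Q1,Q4) = 0.68 × 1.06 × 1.23 = 0.8866
  σ(Q2,Q3) = 0.27 × 0.97 × 1.64 = 0.4295
  σ(Q2,Q4) = 0.48 × 0.97 × 1.23 = 0.5727
  σ(Q3,Q4) = 0.60 × 1.64 × 1.23 = 1.2103
σ²_T = Σσ²ᵢ + 2·Σσ_ij = 6.2670 + 2 × 4.5297 = 15.3264
α = (4/3)·(1 − 6.2670/15.3264) = 0.788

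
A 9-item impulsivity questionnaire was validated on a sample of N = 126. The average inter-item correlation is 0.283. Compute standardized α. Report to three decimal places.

α = 0.780

Standardized α = k·r̄ / (1 + (k−1)·r̄) = 9 × 0.283 / (1 + 8 × 0.283)
  = 2.5470 / 3.2640 = 0.780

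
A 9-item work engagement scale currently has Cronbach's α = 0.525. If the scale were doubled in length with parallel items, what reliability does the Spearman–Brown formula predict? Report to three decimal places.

predicted reliability = 0.689

Length factor m = 2
α' = m·α / (1 + (m−1)·α)
   = 2 × 0.525 / (1 + (2 − 1) × 0.525)
   = 1.0500 / 1.5250 = 0.689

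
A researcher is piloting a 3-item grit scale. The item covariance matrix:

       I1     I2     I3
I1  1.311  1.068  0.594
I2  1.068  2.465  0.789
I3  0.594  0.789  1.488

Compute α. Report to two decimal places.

Σσ²ᵢ = 1.311 + 2.465 + 1.488 = 5.264
Σ_{i<j} σ_ij = 2.451
total variance = 5.264 + 2 × 2.451 = 10.166
α = (k/(k−1))·(1 − Σσ²ᵢ/total variance) = (3/2)·(1 − 5.264/10.166) = 0.72

α = 0.72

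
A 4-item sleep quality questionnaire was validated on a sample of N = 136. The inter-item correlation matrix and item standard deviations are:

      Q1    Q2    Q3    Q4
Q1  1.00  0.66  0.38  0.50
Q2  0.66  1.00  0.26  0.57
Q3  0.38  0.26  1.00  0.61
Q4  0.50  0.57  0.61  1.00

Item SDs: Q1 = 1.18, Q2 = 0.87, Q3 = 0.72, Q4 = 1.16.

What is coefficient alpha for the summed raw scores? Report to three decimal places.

coefficient alpha = 0.792

Σσ²ᵢ = 1.18² + 0.87² + 0.72² + 1.16² = 4.0133
Covariances σ_ij = r_ij · s_i · s_j:
  σ(Q1,Q2) = 0.66 × 1.18 × 0.87 = 0.6776
  σ(Q1,Q3) = 0.38 × 1.18 × 0.72 = 0.3228
  σ(Q1,Q4) = 0.50 × 1.18 × 1.16 = 0.6844
  σ(Q2,Q3) = 0.26 × 0.87 × 0.72 = 0.1629
  σ(Q2,Q4) = 0.57 × 0.87 × 1.16 = 0.5752
  σ(Q3,Q4) = 0.61 × 0.72 × 1.16 = 0.5095
σ²_T = Σσ²ᵢ + 2·Σσ_ij = 4.0133 + 2 × 2.9324 = 9.8781
α = (4/3)·(1 − 4.0133/9.8781) = 0.792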